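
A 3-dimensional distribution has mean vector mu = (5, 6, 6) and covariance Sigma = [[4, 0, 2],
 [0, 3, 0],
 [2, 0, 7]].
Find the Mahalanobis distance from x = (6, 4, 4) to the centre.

Step 1 — centre the observation: (x - mu) = (1, -2, -2).

Step 2 — invert Sigma (cofactor / det for 3×3, or solve directly):
  Sigma^{-1} = [[0.2917, 0, -0.0833],
 [0, 0.3333, 0],
 [-0.0833, 0, 0.1667]].

Step 3 — form the quadratic (x - mu)^T · Sigma^{-1} · (x - mu):
  Sigma^{-1} · (x - mu) = (0.4583, -0.6667, -0.4167).
  (x - mu)^T · [Sigma^{-1} · (x - mu)] = (1)·(0.4583) + (-2)·(-0.6667) + (-2)·(-0.4167) = 2.625.

Step 4 — take square root: d = √(2.625) ≈ 1.6202.

d(x, mu) = √(2.625) ≈ 1.6202


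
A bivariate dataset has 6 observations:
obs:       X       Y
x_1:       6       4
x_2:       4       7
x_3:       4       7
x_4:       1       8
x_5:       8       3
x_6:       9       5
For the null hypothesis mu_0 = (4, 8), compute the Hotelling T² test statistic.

Step 1 — sample mean vector:
  mean(X) = (6 + 4 + 4 + 1 + 8 + 9) / 6 = 32/6 = 5.3333
  mean(Y) = (4 + 7 + 7 + 8 + 3 + 5) / 6 = 34/6 = 5.6667
  x̄ = (5.3333, 5.6667),  deviation x̄ - mu_0 = (5.3333, 5.6667) - (4, 8) = (1.3333, -2.3333).

Step 2 — sample covariance matrix, S[i,j] = (1/(n-1)) · Σ_k (x_{k,i} - mean_i) · (x_{k,j} - mean_j), divisor n-1 = 5:
  S[X,X] = ((0.6667)·(0.6667) + (-1.3333)·(-1.3333) + (-1.3333)·(-1.3333) + (-4.3333)·(-4.3333) + (2.6667)·(2.6667) + (3.6667)·(3.6667)) / 5 = 43.3333/5 = 8.6667
  S[X,Y] = ((0.6667)·(-1.6667) + (-1.3333)·(1.3333) + (-1.3333)·(1.3333) + (-4.3333)·(2.3333) + (2.6667)·(-2.6667) + (3.6667)·(-0.6667)) / 5 = -24.3333/5 = -4.8667
  S[Y,Y] = ((-1.6667)·(-1.6667) + (1.3333)·(1.3333) + (1.3333)·(1.3333) + (2.3333)·(2.3333) + (-2.6667)·(-2.6667) + (-0.6667)·(-0.6667)) / 5 = 19.3333/5 = 3.8667
  S = [[8.6667, -4.8667],
 [-4.8667, 3.8667]].

Step 3 — invert S. det(S) = 8.6667·3.8667 - (-4.8667)² = 9.8267.
  S^{-1} = (1/det) · [[d, -b], [-b, a]] = [[0.3935, 0.4953],
 [0.4953, 0.882]].

Step 4 — quadratic form (x̄ - mu_0)^T · S^{-1} · (x̄ - mu_0):
  S^{-1} · (x̄ - mu_0) = (-0.6309, -1.3976),
  (x̄ - mu_0)^T · [...] = (1.3333)·(-0.6309) + (-2.3333)·(-1.3976) = 2.4197.

Step 5 — scale by n: T² = 6 · 2.4197 = 14.5183.

T² ≈ 14.5183


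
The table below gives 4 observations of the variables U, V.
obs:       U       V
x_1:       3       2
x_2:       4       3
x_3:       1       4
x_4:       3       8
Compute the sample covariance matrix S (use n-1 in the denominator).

Step 1 — column means:
  mean(U) = (3 + 4 + 1 + 3) / 4 = 11/4 = 2.75
  mean(V) = (2 + 3 + 4 + 8) / 4 = 17/4 = 4.25

Step 2 — sample covariance S[i,j] = (1/(n-1)) · Σ_k (x_{k,i} - mean_i) · (x_{k,j} - mean_j), with n-1 = 3.
  S[U,U] = ((0.25)·(0.25) + (1.25)·(1.25) + (-1.75)·(-1.75) + (0.25)·(0.25)) / 3 = 4.75/3 = 1.5833
  S[U,V] = ((0.25)·(-2.25) + (1.25)·(-1.25) + (-1.75)·(-0.25) + (0.25)·(3.75)) / 3 = -0.75/3 = -0.25
  S[V,V] = ((-2.25)·(-2.25) + (-1.25)·(-1.25) + (-0.25)·(-0.25) + (3.75)·(3.75)) / 3 = 20.75/3 = 6.9167

S is symmetric (S[j,i] = S[i,j]). Assembling:

S = [[1.5833, -0.25],
 [-0.25, 6.9167]]


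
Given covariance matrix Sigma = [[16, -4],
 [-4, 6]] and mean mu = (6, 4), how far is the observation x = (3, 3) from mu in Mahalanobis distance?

Step 1 — centre the observation: (x - mu) = (-3, -1).

Step 2 — invert Sigma. det(Sigma) = 16·6 - (-4)² = 80.
  Sigma^{-1} = (1/det) · [[d, -b], [-b, a]] = [[0.075, 0.05],
 [0.05, 0.2]].

Step 3 — form the quadratic (x - mu)^T · Sigma^{-1} · (x - mu):
  Sigma^{-1} · (x - mu) = (-0.275, -0.35).
  (x - mu)^T · [Sigma^{-1} · (x - mu)] = (-3)·(-0.275) + (-1)·(-0.35) = 1.175.

Step 4 — take square root: d = √(1.175) ≈ 1.084.

d(x, mu) = √(1.175) ≈ 1.084


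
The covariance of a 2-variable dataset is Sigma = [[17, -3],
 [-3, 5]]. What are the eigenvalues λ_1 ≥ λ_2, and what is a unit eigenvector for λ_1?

Step 1 — characteristic polynomial of 2×2 Sigma:
  det(Sigma - λI) = λ² - trace · λ + det = 0.
  trace = 17 + 5 = 22, det = 17·5 - (-3)² = 76.
Step 2 — discriminant:
  Δ = trace² - 4·det = 484 - 304 = 180.
Step 3 — eigenvalues:
  λ = (trace ± √Δ)/2 = (22 ± 13.4164)/2,
  λ_1 = 17.7082,  λ_2 = 4.2918.

Step 4 — unit eigenvector for λ_1: solve (Sigma - λ_1 I)v = 0. First row:
  (17 - 17.7082)·v_x + (-3)·v_y = 0, i.e. (-0.7082)·v_x + (-3)·v_y = 0,
  so v ∝ (b, λ_1 - a) = (-3, 0.7082); multiply by -1 so the first entry is positive: u = (3, -0.7082).
  ||u|| = √((3)² + (-0.7082)²) = √(9.5016) ≈ 3.0825,
  v_1 = u/||u|| ≈ (0.9732, -0.2298) (||v_1|| = 1).

λ_1 = 17.7082,  λ_2 = 4.2918;  v_1 ≈ (0.9732, -0.2298)


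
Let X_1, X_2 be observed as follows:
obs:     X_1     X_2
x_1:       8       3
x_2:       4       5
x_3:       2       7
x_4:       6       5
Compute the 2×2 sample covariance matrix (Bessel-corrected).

Step 1 — column means:
  mean(X_1) = (8 + 4 + 2 + 6) / 4 = 20/4 = 5
  mean(X_2) = (3 + 5 + 7 + 5) / 4 = 20/4 = 5

Step 2 — sample covariance S[i,j] = (1/(n-1)) · Σ_k (x_{k,i} - mean_i) · (x_{k,j} - mean_j), with n-1 = 3.
  S[X_1,X_1] = ((3)·(3) + (-1)·(-1) + (-3)·(-3) + (1)·(1)) / 3 = 20/3 = 6.6667
  S[X_1,X_2] = ((3)·(-2) + (-1)·(0) + (-3)·(2) + (1)·(0)) / 3 = -12/3 = -4
  S[X_2,X_2] = ((-2)·(-2) + (0)·(0) + (2)·(2) + (0)·(0)) / 3 = 8/3 = 2.6667

S is symmetric (S[j,i] = S[i,j]). Assembling:

S = [[6.6667, -4],
 [-4, 2.6667]]


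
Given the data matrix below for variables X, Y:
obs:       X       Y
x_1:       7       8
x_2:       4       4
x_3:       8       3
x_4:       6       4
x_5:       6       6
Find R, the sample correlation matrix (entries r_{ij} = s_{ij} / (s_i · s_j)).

Step 1 — column means:
  mean(X) = (7 + 4 + 8 + 6 + 6) / 5 = 31/5 = 6.2
  mean(Y) = (8 + 4 + 3 + 4 + 6) / 5 = 25/5 = 5

Step 2 — sample variances and covariances s[i,j] = (1/(n-1)) · Σ_k (x_{k,i} - mean_i) · (x_{k,j} - mean_j), with n-1 = 4:
  s[X,X] = ((0.8)·(0.8) + (-2.2)·(-2.2) + (1.8)·(1.8) + (-0.2)·(-0.2) + (-0.2)·(-0.2)) / 4 = 8.8/4 = 2.2
  s[X,Y] = ((0.8)·(3) + (-2.2)·(-1) + (1.8)·(-2) + (-0.2)·(-1) + (-0.2)·(1)) / 4 = 1/4 = 0.25
  s[Y,Y] = ((3)·(3) + (-1)·(-1) + (-2)·(-2) + (-1)·(-1) + (1)·(1)) / 4 = 16/4 = 4
  Sample standard deviations s_i = √(s[i,i]):
  s(X) = √(2.2) = 1.4832
  s(Y) = √(4) = 2

Step 3 — r_{ij} = s_{ij} / (s_i · s_j):
  r[X,X] = 1 (diagonal).
  r[X,Y] = 0.25 / (1.4832 · 2) = 0.25 / 2.9665 = 0.0843
  r[Y,Y] = 1 (diagonal).

R is symmetric with unit diagonal. Assembling:

R = [[1, 0.0843],
 [0.0843, 1]]


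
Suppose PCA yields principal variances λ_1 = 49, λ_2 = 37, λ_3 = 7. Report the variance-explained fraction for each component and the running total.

Step 1 — total variance = trace(Sigma) = Σ λ_i = 49 + 37 + 7 = 93.

Step 2 — fraction explained by component i = λ_i / Σ λ:
  PC1: 49/93 = 0.5269
  PC2: 37/93 = 0.3978
  PC3: 7/93 = 0.0753

Step 3 — cumulative fraction after k components = (λ_1 + ... + λ_k) / Σ λ:
  k = 1: 49/93 = 0.5269
  k = 2: (49 + 37)/93 = 86/93 = 0.9247
  k = 3: (49 + 37 + 7)/93 = 93/93 = 1

Summary (fraction, with percent):

explained: PC1 0.5269 (52.69%), PC2 0.3978 (39.78%), PC3 0.0753 (7.53%);  cumulative: 0.5269, 0.9247, 1


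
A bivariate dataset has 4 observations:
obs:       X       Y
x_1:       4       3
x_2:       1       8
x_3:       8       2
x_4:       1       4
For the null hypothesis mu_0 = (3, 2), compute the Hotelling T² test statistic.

Step 1 — sample mean vector:
  mean(X) = (4 + 1 + 8 + 1) / 4 = 14/4 = 3.5
  mean(Y) = (3 + 8 + 2 + 4) / 4 = 17/4 = 4.25
  x̄ = (3.5, 4.25),  deviation x̄ - mu_0 = (3.5, 4.25) - (3, 2) = (0.5, 2.25).

Step 2 — sample covariance matrix, S[i,j] = (1/(n-1)) · Σ_k (x_{k,i} - mean_i) · (x_{k,j} - mean_j), divisor n-1 = 3:
  S[X,X] = ((0.5)·(0.5) + (-2.5)·(-2.5) + (4.5)·(4.5) + (-2.5)·(-2.5)) / 3 = 33/3 = 11
  S[X,Y] = ((0.5)·(-1.25) + (-2.5)·(3.75) + (4.5)·(-2.25) + (-2.5)·(-0.25)) / 3 = -19.5/3 = -6.5
  S[Y,Y] = ((-1.25)·(-1.25) + (3.75)·(3.75) + (-2.25)·(-2.25) + (-0.25)·(-0.25)) / 3 = 20.75/3 = 6.9167
  S = [[11, -6.5],
 [-6.5, 6.9167]].

Step 3 — invert S. det(S) = 11·6.9167 - (-6.5)² = 33.8333.
  S^{-1} = (1/det) · [[d, -b], [-b, a]] = [[0.2044, 0.1921],
 [0.1921, 0.3251]].

Step 4 — quadratic form (x̄ - mu_0)^T · S^{-1} · (x̄ - mu_0):
  S^{-1} · (x̄ - mu_0) = (0.5345, 0.8276),
  (x̄ - mu_0)^T · [...] = (0.5)·(0.5345) + (2.25)·(0.8276) = 2.1293.

Step 5 — scale by n: T² = 4 · 2.1293 = 8.5172.

T² ≈ 8.5172


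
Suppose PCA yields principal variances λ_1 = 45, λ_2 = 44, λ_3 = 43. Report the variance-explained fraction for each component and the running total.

Step 1 — total variance = trace(Sigma) = Σ λ_i = 45 + 44 + 43 = 132.

Step 2 — fraction explained by component i = λ_i / Σ λ:
  PC1: 45/132 = 0.3409
  PC2: 44/132 = 0.3333
  PC3: 43/132 = 0.3258

Step 3 — cumulative fraction after k components = (λ_1 + ... + λ_k) / Σ λ:
  k = 1: 45/132 = 0.3409
  k = 2: (45 + 44)/132 = 89/132 = 0.6742
  k = 3: (45 + 44 + 43)/132 = 132/132 = 1

Summary (fraction, with percent):

explained: PC1 0.3409 (34.09%), PC2 0.3333 (33.33%), PC3 0.3258 (32.58%);  cumulative: 0.3409, 0.6742, 1


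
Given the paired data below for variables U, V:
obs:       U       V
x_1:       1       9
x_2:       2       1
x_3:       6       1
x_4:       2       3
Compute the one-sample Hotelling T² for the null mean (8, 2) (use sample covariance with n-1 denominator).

Step 1 — sample mean vector:
  mean(U) = (1 + 2 + 6 + 2) / 4 = 11/4 = 2.75
  mean(V) = (9 + 1 + 1 + 3) / 4 = 14/4 = 3.5
  x̄ = (2.75, 3.5),  deviation x̄ - mu_0 = (2.75, 3.5) - (8, 2) = (-5.25, 1.5).

Step 2 — sample covariance matrix, S[i,j] = (1/(n-1)) · Σ_k (x_{k,i} - mean_i) · (x_{k,j} - mean_j), divisor n-1 = 3:
  S[U,U] = ((-1.75)·(-1.75) + (-0.75)·(-0.75) + (3.25)·(3.25) + (-0.75)·(-0.75)) / 3 = 14.75/3 = 4.9167
  S[U,V] = ((-1.75)·(5.5) + (-0.75)·(-2.5) + (3.25)·(-2.5) + (-0.75)·(-0.5)) / 3 = -15.5/3 = -5.1667
  S[V,V] = ((5.5)·(5.5) + (-2.5)·(-2.5) + (-2.5)·(-2.5) + (-0.5)·(-0.5)) / 3 = 43/3 = 14.3333
  S = [[4.9167, -5.1667],
 [-5.1667, 14.3333]].

Step 3 — invert S. det(S) = 4.9167·14.3333 - (-5.1667)² = 43.7778.
  S^{-1} = (1/det) · [[d, -b], [-b, a]] = [[0.3274, 0.118],
 [0.118, 0.1123]].

Step 4 — quadratic form (x̄ - mu_0)^T · S^{-1} · (x̄ - mu_0):
  S^{-1} · (x̄ - mu_0) = (-1.5419, -0.4511),
  (x̄ - mu_0)^T · [...] = (-5.25)·(-1.5419) + (1.5)·(-0.4511) = 7.4181.

Step 5 — scale by n: T² = 4 · 7.4181 = 29.6726.

T² ≈ 29.6726


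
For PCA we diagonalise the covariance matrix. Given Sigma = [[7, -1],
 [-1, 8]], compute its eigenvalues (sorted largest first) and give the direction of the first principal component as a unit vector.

Step 1 — characteristic polynomial of 2×2 Sigma:
  det(Sigma - λI) = λ² - trace · λ + det = 0.
  trace = 7 + 8 = 15, det = 7·8 - (-1)² = 55.
Step 2 — discriminant:
  Δ = trace² - 4·det = 225 - 220 = 5.
Step 3 — eigenvalues:
  λ = (trace ± √Δ)/2 = (15 ± 2.2361)/2,
  λ_1 = 8.618,  λ_2 = 6.382.

Step 4 — unit eigenvector for λ_1: solve (Sigma - λ_1 I)v = 0. First row:
  (7 - 8.618)·v_x + (-1)·v_y = 0, i.e. (-1.618)·v_x + (-1)·v_y = 0,
  so v ∝ (b, λ_1 - a) = (-1, 1.618); multiply by -1 so the first entry is positive: u = (1, -1.618).
  ||u|| = √((1)² + (-1.618)²) = √(3.618) ≈ 1.9021,
  v_1 = u/||u|| ≈ (0.5257, -0.8507) (||v_1|| = 1).

λ_1 = 8.618,  λ_2 = 6.382;  v_1 ≈ (0.5257, -0.8507)


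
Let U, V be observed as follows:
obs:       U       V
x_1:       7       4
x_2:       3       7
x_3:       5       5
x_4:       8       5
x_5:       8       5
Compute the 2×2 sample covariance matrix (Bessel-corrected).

Step 1 — column means:
  mean(U) = (7 + 3 + 5 + 8 + 8) / 5 = 31/5 = 6.2
  mean(V) = (4 + 7 + 5 + 5 + 5) / 5 = 26/5 = 5.2

Step 2 — sample covariance S[i,j] = (1/(n-1)) · Σ_k (x_{k,i} - mean_i) · (x_{k,j} - mean_j), with n-1 = 4.
  S[U,U] = ((0.8)·(0.8) + (-3.2)·(-3.2) + (-1.2)·(-1.2) + (1.8)·(1.8) + (1.8)·(1.8)) / 4 = 18.8/4 = 4.7
  S[U,V] = ((0.8)·(-1.2) + (-3.2)·(1.8) + (-1.2)·(-0.2) + (1.8)·(-0.2) + (1.8)·(-0.2)) / 4 = -7.2/4 = -1.8
  S[V,V] = ((-1.2)·(-1.2) + (1.8)·(1.8) + (-0.2)·(-0.2) + (-0.2)·(-0.2) + (-0.2)·(-0.2)) / 4 = 4.8/4 = 1.2

S is symmetric (S[j,i] = S[i,j]). Assembling:

S = [[4.7, -1.8],
 [-1.8, 1.2]]


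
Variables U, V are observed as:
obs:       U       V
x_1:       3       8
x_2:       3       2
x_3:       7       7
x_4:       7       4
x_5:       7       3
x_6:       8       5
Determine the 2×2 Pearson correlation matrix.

Step 1 — column means:
  mean(U) = (3 + 3 + 7 + 7 + 7 + 8) / 6 = 35/6 = 5.8333
  mean(V) = (8 + 2 + 7 + 4 + 3 + 5) / 6 = 29/6 = 4.8333

Step 2 — sample variances and covariances s[i,j] = (1/(n-1)) · Σ_k (x_{k,i} - mean_i) · (x_{k,j} - mean_j), with n-1 = 5:
  s[U,U] = ((-2.8333)·(-2.8333) + (-2.8333)·(-2.8333) + (1.1667)·(1.1667) + (1.1667)·(1.1667) + (1.1667)·(1.1667) + (2.1667)·(2.1667)) / 5 = 24.8333/5 = 4.9667
  s[U,V] = ((-2.8333)·(3.1667) + (-2.8333)·(-2.8333) + (1.1667)·(2.1667) + (1.1667)·(-0.8333) + (1.1667)·(-1.8333) + (2.1667)·(0.1667)) / 5 = -1.1667/5 = -0.2333
  s[V,V] = ((3.1667)·(3.1667) + (-2.8333)·(-2.8333) + (2.1667)·(2.1667) + (-0.8333)·(-0.8333) + (-1.8333)·(-1.8333) + (0.1667)·(0.1667)) / 5 = 26.8333/5 = 5.3667
  Sample standard deviations s_i = √(s[i,i]):
  s(U) = √(4.9667) = 2.2286
  s(V) = √(5.3667) = 2.3166

Step 3 — r_{ij} = s_{ij} / (s_i · s_j):
  r[U,U] = 1 (diagonal).
  r[U,V] = -0.2333 / (2.2286 · 2.3166) = -0.2333 / 5.1628 = -0.0452
  r[V,V] = 1 (diagonal).

R is symmetric with unit diagonal. Assembling:

R = [[1, -0.0452],
 [-0.0452, 1]]


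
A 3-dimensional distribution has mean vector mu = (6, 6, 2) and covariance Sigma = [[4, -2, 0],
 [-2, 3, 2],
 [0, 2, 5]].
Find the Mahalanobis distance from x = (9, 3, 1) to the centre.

Step 1 — centre the observation: (x - mu) = (3, -3, -1).

Step 2 — invert Sigma (cofactor / det for 3×3, or solve directly):
  Sigma^{-1} = [[0.4583, 0.4167, -0.1667],
 [0.4167, 0.8333, -0.3333],
 [-0.1667, -0.3333, 0.3333]].

Step 3 — form the quadratic (x - mu)^T · Sigma^{-1} · (x - mu):
  Sigma^{-1} · (x - mu) = (0.2917, -0.9167, 0.1667).
  (x - mu)^T · [Sigma^{-1} · (x - mu)] = (3)·(0.2917) + (-3)·(-0.9167) + (-1)·(0.1667) = 3.4583.

Step 4 — take square root: d = √(3.4583) ≈ 1.8597.

d(x, mu) = √(3.4583) ≈ 1.8597


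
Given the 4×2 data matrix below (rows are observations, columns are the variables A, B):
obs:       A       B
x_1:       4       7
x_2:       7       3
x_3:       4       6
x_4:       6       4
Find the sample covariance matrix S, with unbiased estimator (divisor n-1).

Step 1 — column means:
  mean(A) = (4 + 7 + 4 + 6) / 4 = 21/4 = 5.25
  mean(B) = (7 + 3 + 6 + 4) / 4 = 20/4 = 5

Step 2 — sample covariance S[i,j] = (1/(n-1)) · Σ_k (x_{k,i} - mean_i) · (x_{k,j} - mean_j), with n-1 = 3.
  S[A,A] = ((-1.25)·(-1.25) + (1.75)·(1.75) + (-1.25)·(-1.25) + (0.75)·(0.75)) / 3 = 6.75/3 = 2.25
  S[A,B] = ((-1.25)·(2) + (1.75)·(-2) + (-1.25)·(1) + (0.75)·(-1)) / 3 = -8/3 = -2.6667
  S[B,B] = ((2)·(2) + (-2)·(-2) + (1)·(1) + (-1)·(-1)) / 3 = 10/3 = 3.3333

S is symmetric (S[j,i] = S[i,j]). Assembling:

S = [[2.25, -2.6667],
 [-2.6667, 3.3333]]


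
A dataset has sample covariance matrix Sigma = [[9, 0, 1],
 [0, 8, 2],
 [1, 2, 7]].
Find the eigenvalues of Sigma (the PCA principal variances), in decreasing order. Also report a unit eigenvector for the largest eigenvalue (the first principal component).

Step 1 — characteristic polynomial p(λ) = det(λI - Sigma) = λ³ - tr·λ² + c_1·λ - det, where tr = trace, c_1 = sum of the principal 2×2 minors, det = det(Sigma):
  tr = 9 + 8 + 7 = 24,
  c_1 = (9·8 - (0)²) + (9·7 - (1)²) + (8·7 - (2)²) = 72 + 62 + 52 = 186,
  det = 9·(8·7 - (2)²) - (0)·((0)·7 - (2)·(1)) + (1)·((0)·(2) - 8·(1)) = 9·(52) - (0)·(-2) + (1)·(-8) = 460.
  So p(λ) = λ³ - 24λ² + 186λ - 460.
Step 2 — look for an integer root (rational root theorem: any rational root is an integer divisor of 460). Testing λ = 10:
  p(10) = 1000 - 2400 + 1860 - 460 = 0  ✓
  Dividing out (λ - 10): p(λ) = (λ - 10)(λ² - 14λ + 46).
Step 3 — remaining eigenvalues from the quadratic λ² - 14λ + 46 = 0:
  Δ = 14² - 4·46 = 196 - 184 = 12,  λ = (14 ± √12)/2 = (14 ± 3.4641)/2 ≈ 8.7321 or 5.2679.
  Sorted: λ_1 = 10,  λ_2 = 8.7321,  λ_3 = 5.2679  (check: sum = 24 = tr ✓).

Step 4 — unit eigenvector for λ_1 = 10: v spans the null space of (Sigma - λ_1 I), whose rows are
  r_1 = (-1, 0, 1),  r_2 = (0, -2, 2),  r_3 = (1, 2, -3).
  v is orthogonal to every row, so take v ∝ r_1 × r_2 = ((0)·(2) - (1)·(-2), (1)·(0) - (-1)·(2), (-1)·(-2) - (0)·(0)) = (2, 2, 2).
  Rescale (divide by 2): u = (1, 1, 1).
  ||u|| = √((1)² + (1)² + (1)²) = √(3) ≈ 1.7321,  v_1 = u/||u|| ≈ (0.5774, 0.5774, 0.5774) (||v_1|| = 1).

λ_1 = 10,  λ_2 = 8.7321,  λ_3 = 5.2679;  v_1 ≈ (0.5774, 0.5774, 0.5774)


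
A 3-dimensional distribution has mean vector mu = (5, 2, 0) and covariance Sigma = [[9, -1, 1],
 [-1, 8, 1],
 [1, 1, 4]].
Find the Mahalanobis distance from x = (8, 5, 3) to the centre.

Step 1 — centre the observation: (x - mu) = (3, 3, 3).

Step 2 — invert Sigma (cofactor / det for 3×3, or solve directly):
  Sigma^{-1} = [[0.117, 0.0189, -0.034],
 [0.0189, 0.1321, -0.0377],
 [-0.034, -0.0377, 0.2679]].

Step 3 — form the quadratic (x - mu)^T · Sigma^{-1} · (x - mu):
  Sigma^{-1} · (x - mu) = (0.3057, 0.3396, 0.5887).
  (x - mu)^T · [Sigma^{-1} · (x - mu)] = (3)·(0.3057) + (3)·(0.3396) + (3)·(0.5887) = 3.7019.

Step 4 — take square root: d = √(3.7019) ≈ 1.924.

d(x, mu) = √(3.7019) ≈ 1.924


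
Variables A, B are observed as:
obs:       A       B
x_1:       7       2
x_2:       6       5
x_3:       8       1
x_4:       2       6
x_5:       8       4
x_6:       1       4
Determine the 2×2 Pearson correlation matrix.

Step 1 — column means:
  mean(A) = (7 + 6 + 8 + 2 + 8 + 1) / 6 = 32/6 = 5.3333
  mean(B) = (2 + 5 + 1 + 6 + 4 + 4) / 6 = 22/6 = 3.6667

Step 2 — sample variances and covariances s[i,j] = (1/(n-1)) · Σ_k (x_{k,i} - mean_i) · (x_{k,j} - mean_j), with n-1 = 5:
  s[A,A] = ((1.6667)·(1.6667) + (0.6667)·(0.6667) + (2.6667)·(2.6667) + (-3.3333)·(-3.3333) + (2.6667)·(2.6667) + (-4.3333)·(-4.3333)) / 5 = 47.3333/5 = 9.4667
  s[A,B] = ((1.6667)·(-1.6667) + (0.6667)·(1.3333) + (2.6667)·(-2.6667) + (-3.3333)·(2.3333) + (2.6667)·(0.3333) + (-4.3333)·(0.3333)) / 5 = -17.3333/5 = -3.4667
  s[B,B] = ((-1.6667)·(-1.6667) + (1.3333)·(1.3333) + (-2.6667)·(-2.6667) + (2.3333)·(2.3333) + (0.3333)·(0.3333) + (0.3333)·(0.3333)) / 5 = 17.3333/5 = 3.4667
  Sample standard deviations s_i = √(s[i,i]):
  s(A) = √(9.4667) = 3.0768
  s(B) = √(3.4667) = 1.8619

Step 3 — r_{ij} = s_{ij} / (s_i · s_j):
  r[A,A] = 1 (diagonal).
  r[A,B] = -3.4667 / (3.0768 · 1.8619) = -3.4667 / 5.7287 = -0.6051
  r[B,B] = 1 (diagonal).

R is symmetric with unit diagonal. Assembling:

R = [[1, -0.6051],
 [-0.6051, 1]]


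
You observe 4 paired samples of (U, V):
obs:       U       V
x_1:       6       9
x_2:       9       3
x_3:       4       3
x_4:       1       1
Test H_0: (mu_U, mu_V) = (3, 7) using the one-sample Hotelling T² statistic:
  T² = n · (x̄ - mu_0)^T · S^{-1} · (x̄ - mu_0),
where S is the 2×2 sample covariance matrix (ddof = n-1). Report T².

Step 1 — sample mean vector:
  mean(U) = (6 + 9 + 4 + 1) / 4 = 20/4 = 5
  mean(V) = (9 + 3 + 3 + 1) / 4 = 16/4 = 4
  x̄ = (5, 4),  deviation x̄ - mu_0 = (5, 4) - (3, 7) = (2, -3).

Step 2 — sample covariance matrix, S[i,j] = (1/(n-1)) · Σ_k (x_{k,i} - mean_i) · (x_{k,j} - mean_j), divisor n-1 = 3:
  S[U,U] = ((1)·(1) + (4)·(4) + (-1)·(-1) + (-4)·(-4)) / 3 = 34/3 = 11.3333
  S[U,V] = ((1)·(5) + (4)·(-1) + (-1)·(-1) + (-4)·(-3)) / 3 = 14/3 = 4.6667
  S[V,V] = ((5)·(5) + (-1)·(-1) + (-1)·(-1) + (-3)·(-3)) / 3 = 36/3 = 12
  S = [[11.3333, 4.6667],
 [4.6667, 12]].

Step 3 — invert S. det(S) = 11.3333·12 - (4.6667)² = 114.2222.
  S^{-1} = (1/det) · [[d, -b], [-b, a]] = [[0.1051, -0.0409],
 [-0.0409, 0.0992]].

Step 4 — quadratic form (x̄ - mu_0)^T · S^{-1} · (x̄ - mu_0):
  S^{-1} · (x̄ - mu_0) = (0.3327, -0.3794),
  (x̄ - mu_0)^T · [...] = (2)·(0.3327) + (-3)·(-0.3794) = 1.8035.

Step 5 — scale by n: T² = 4 · 1.8035 = 7.214.

T² ≈ 7.214


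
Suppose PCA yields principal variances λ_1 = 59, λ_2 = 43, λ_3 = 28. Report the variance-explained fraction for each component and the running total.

Step 1 — total variance = trace(Sigma) = Σ λ_i = 59 + 43 + 28 = 130.

Step 2 — fraction explained by component i = λ_i / Σ λ:
  PC1: 59/130 = 0.4538
  PC2: 43/130 = 0.3308
  PC3: 28/130 = 0.2154

Step 3 — cumulative fraction after k components = (λ_1 + ... + λ_k) / Σ λ:
  k = 1: 59/130 = 0.4538
  k = 2: (59 + 43)/130 = 102/130 = 0.7846
  k = 3: (59 + 43 + 28)/130 = 130/130 = 1

Summary (fraction, with percent):

explained: PC1 0.4538 (45.38%), PC2 0.3308 (33.08%), PC3 0.2154 (21.54%);  cumulative: 0.4538, 0.7846, 1


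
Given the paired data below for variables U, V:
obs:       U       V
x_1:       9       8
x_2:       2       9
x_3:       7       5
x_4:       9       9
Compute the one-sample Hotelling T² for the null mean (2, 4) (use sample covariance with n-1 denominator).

Step 1 — sample mean vector:
  mean(U) = (9 + 2 + 7 + 9) / 4 = 27/4 = 6.75
  mean(V) = (8 + 9 + 5 + 9) / 4 = 31/4 = 7.75
  x̄ = (6.75, 7.75),  deviation x̄ - mu_0 = (6.75, 7.75) - (2, 4) = (4.75, 3.75).

Step 2 — sample covariance matrix, S[i,j] = (1/(n-1)) · Σ_k (x_{k,i} - mean_i) · (x_{k,j} - mean_j), divisor n-1 = 3:
  S[U,U] = ((2.25)·(2.25) + (-4.75)·(-4.75) + (0.25)·(0.25) + (2.25)·(2.25)) / 3 = 32.75/3 = 10.9167
  S[U,V] = ((2.25)·(0.25) + (-4.75)·(1.25) + (0.25)·(-2.75) + (2.25)·(1.25)) / 3 = -3.25/3 = -1.0833
  S[V,V] = ((0.25)·(0.25) + (1.25)·(1.25) + (-2.75)·(-2.75) + (1.25)·(1.25)) / 3 = 10.75/3 = 3.5833
  S = [[10.9167, -1.0833],
 [-1.0833, 3.5833]].

Step 3 — invert S. det(S) = 10.9167·3.5833 - (-1.0833)² = 37.9444.
  S^{-1} = (1/det) · [[d, -b], [-b, a]] = [[0.0944, 0.0286],
 [0.0286, 0.2877]].

Step 4 — quadratic form (x̄ - mu_0)^T · S^{-1} · (x̄ - mu_0):
  S^{-1} · (x̄ - mu_0) = (0.5556, 1.2145),
  (x̄ - mu_0)^T · [...] = (4.75)·(0.5556) + (3.75)·(1.2145) = 7.1936.

Step 5 — scale by n: T² = 4 · 7.1936 = 28.7745.

T² ≈ 28.7745


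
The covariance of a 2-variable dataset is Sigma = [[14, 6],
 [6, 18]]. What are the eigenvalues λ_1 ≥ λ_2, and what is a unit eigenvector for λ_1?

Step 1 — characteristic polynomial of 2×2 Sigma:
  det(Sigma - λI) = λ² - trace · λ + det = 0.
  trace = 14 + 18 = 32, det = 14·18 - (6)² = 216.
Step 2 — discriminant:
  Δ = trace² - 4·det = 1024 - 864 = 160.
Step 3 — eigenvalues:
  λ = (trace ± √Δ)/2 = (32 ± 12.6491)/2,
  λ_1 = 22.3246,  λ_2 = 9.6754.

Step 4 — unit eigenvector for λ_1: solve (Sigma - λ_1 I)v = 0. First row:
  (14 - 22.3246)·v_x + (6)·v_y = 0, i.e. (-8.3246)·v_x + (6)·v_y = 0,
  so v ∝ (b, λ_1 - a) = (6, 8.3246) = u.
  ||u|| = √((6)² + (8.3246)²) = √(105.2982) ≈ 10.2615,
  v_1 = u/||u|| ≈ (0.5847, 0.8112) (||v_1|| = 1).

λ_1 = 22.3246,  λ_2 = 9.6754;  v_1 ≈ (0.5847, 0.8112)


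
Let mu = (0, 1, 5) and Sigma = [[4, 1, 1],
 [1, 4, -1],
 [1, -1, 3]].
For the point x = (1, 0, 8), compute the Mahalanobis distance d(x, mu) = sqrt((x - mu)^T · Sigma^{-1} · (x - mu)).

Step 1 — centre the observation: (x - mu) = (1, -1, 3).

Step 2 — invert Sigma (cofactor / det for 3×3, or solve directly):
  Sigma^{-1} = [[0.3143, -0.1143, -0.1429],
 [-0.1143, 0.3143, 0.1429],
 [-0.1429, 0.1429, 0.4286]].

Step 3 — form the quadratic (x - mu)^T · Sigma^{-1} · (x - mu):
  Sigma^{-1} · (x - mu) = (0, 0, 1).
  (x - mu)^T · [Sigma^{-1} · (x - mu)] = (1)·(0) + (-1)·(0) + (3)·(1) = 3.

Step 4 — take square root: d = √(3) ≈ 1.7321.

d(x, mu) = √(3) ≈ 1.7321


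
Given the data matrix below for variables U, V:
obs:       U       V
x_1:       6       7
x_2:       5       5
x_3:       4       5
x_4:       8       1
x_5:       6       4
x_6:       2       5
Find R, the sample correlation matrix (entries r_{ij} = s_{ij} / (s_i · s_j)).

Step 1 — column means:
  mean(U) = (6 + 5 + 4 + 8 + 6 + 2) / 6 = 31/6 = 5.1667
  mean(V) = (7 + 5 + 5 + 1 + 4 + 5) / 6 = 27/6 = 4.5

Step 2 — sample variances and covariances s[i,j] = (1/(n-1)) · Σ_k (x_{k,i} - mean_i) · (x_{k,j} - mean_j), with n-1 = 5:
  s[U,U] = ((0.8333)·(0.8333) + (-0.1667)·(-0.1667) + (-1.1667)·(-1.1667) + (2.8333)·(2.8333) + (0.8333)·(0.8333) + (-3.1667)·(-3.1667)) / 5 = 20.8333/5 = 4.1667
  s[U,V] = ((0.8333)·(2.5) + (-0.1667)·(0.5) + (-1.1667)·(0.5) + (2.8333)·(-3.5) + (0.8333)·(-0.5) + (-3.1667)·(0.5)) / 5 = -10.5/5 = -2.1
  s[V,V] = ((2.5)·(2.5) + (0.5)·(0.5) + (0.5)·(0.5) + (-3.5)·(-3.5) + (-0.5)·(-0.5) + (0.5)·(0.5)) / 5 = 19.5/5 = 3.9
  Sample standard deviations s_i = √(s[i,i]):
  s(U) = √(4.1667) = 2.0412
  s(V) = √(3.9) = 1.9748

Step 3 — r_{ij} = s_{ij} / (s_i · s_j):
  r[U,U] = 1 (diagonal).
  r[U,V] = -2.1 / (2.0412 · 1.9748) = -2.1 / 4.0311 = -0.5209
  r[V,V] = 1 (diagonal).

R is symmetric with unit diagonal. Assembling:

R = [[1, -0.5209],
 [-0.5209, 1]]


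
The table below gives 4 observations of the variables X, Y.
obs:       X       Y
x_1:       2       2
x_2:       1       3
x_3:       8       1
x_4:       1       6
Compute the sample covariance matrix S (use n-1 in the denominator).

Step 1 — column means:
  mean(X) = (2 + 1 + 8 + 1) / 4 = 12/4 = 3
  mean(Y) = (2 + 3 + 1 + 6) / 4 = 12/4 = 3

Step 2 — sample covariance S[i,j] = (1/(n-1)) · Σ_k (x_{k,i} - mean_i) · (x_{k,j} - mean_j), with n-1 = 3.
  S[X,X] = ((-1)·(-1) + (-2)·(-2) + (5)·(5) + (-2)·(-2)) / 3 = 34/3 = 11.3333
  S[X,Y] = ((-1)·(-1) + (-2)·(0) + (5)·(-2) + (-2)·(3)) / 3 = -15/3 = -5
  S[Y,Y] = ((-1)·(-1) + (0)·(0) + (-2)·(-2) + (3)·(3)) / 3 = 14/3 = 4.6667

S is symmetric (S[j,i] = S[i,j]). Assembling:

S = [[11.3333, -5],
 [-5, 4.6667]]


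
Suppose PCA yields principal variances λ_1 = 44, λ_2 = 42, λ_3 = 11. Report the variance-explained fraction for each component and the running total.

Step 1 — total variance = trace(Sigma) = Σ λ_i = 44 + 42 + 11 = 97.

Step 2 — fraction explained by component i = λ_i / Σ λ:
  PC1: 44/97 = 0.4536
  PC2: 42/97 = 0.433
  PC3: 11/97 = 0.1134

Step 3 — cumulative fraction after k components = (λ_1 + ... + λ_k) / Σ λ:
  k = 1: 44/97 = 0.4536
  k = 2: (44 + 42)/97 = 86/97 = 0.8866
  k = 3: (44 + 42 + 11)/97 = 97/97 = 1

Summary (fraction, with percent):

explained: PC1 0.4536 (45.36%), PC2 0.433 (43.3%), PC3 0.1134 (11.34%);  cumulative: 0.4536, 0.8866, 1


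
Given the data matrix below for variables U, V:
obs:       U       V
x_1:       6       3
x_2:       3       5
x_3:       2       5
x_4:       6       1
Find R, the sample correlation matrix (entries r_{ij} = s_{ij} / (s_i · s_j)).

Step 1 — column means:
  mean(U) = (6 + 3 + 2 + 6) / 4 = 17/4 = 4.25
  mean(V) = (3 + 5 + 5 + 1) / 4 = 14/4 = 3.5

Step 2 — sample variances and covariances s[i,j] = (1/(n-1)) · Σ_k (x_{k,i} - mean_i) · (x_{k,j} - mean_j), with n-1 = 3:
  s[U,U] = ((1.75)·(1.75) + (-1.25)·(-1.25) + (-2.25)·(-2.25) + (1.75)·(1.75)) / 3 = 12.75/3 = 4.25
  s[U,V] = ((1.75)·(-0.5) + (-1.25)·(1.5) + (-2.25)·(1.5) + (1.75)·(-2.5)) / 3 = -10.5/3 = -3.5
  s[V,V] = ((-0.5)·(-0.5) + (1.5)·(1.5) + (1.5)·(1.5) + (-2.5)·(-2.5)) / 3 = 11/3 = 3.6667
  Sample standard deviations s_i = √(s[i,i]):
  s(U) = √(4.25) = 2.0616
  s(V) = √(3.6667) = 1.9149

Step 3 — r_{ij} = s_{ij} / (s_i · s_j):
  r[U,U] = 1 (diagonal).
  r[U,V] = -3.5 / (2.0616 · 1.9149) = -3.5 / 3.9476 = -0.8866
  r[V,V] = 1 (diagonal).

R is symmetric with unit diagonal. Assembling:

R = [[1, -0.8866],
 [-0.8866, 1]]


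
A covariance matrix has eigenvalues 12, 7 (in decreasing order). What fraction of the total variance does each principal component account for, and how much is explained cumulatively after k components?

Step 1 — total variance = trace(Sigma) = Σ λ_i = 12 + 7 = 19.

Step 2 — fraction explained by component i = λ_i / Σ λ:
  PC1: 12/19 = 0.6316
  PC2: 7/19 = 0.3684

Step 3 — cumulative fraction after k components = (λ_1 + ... + λ_k) / Σ λ:
  k = 1: 12/19 = 0.6316
  k = 2: (12 + 7)/19 = 19/19 = 1

Summary (fraction, with percent):

explained: PC1 0.6316 (63.16%), PC2 0.3684 (36.84%);  cumulative: 0.6316, 1


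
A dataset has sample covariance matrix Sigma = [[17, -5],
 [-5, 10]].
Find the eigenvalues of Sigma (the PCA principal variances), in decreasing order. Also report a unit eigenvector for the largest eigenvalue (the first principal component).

Step 1 — characteristic polynomial of 2×2 Sigma:
  det(Sigma - λI) = λ² - trace · λ + det = 0.
  trace = 17 + 10 = 27, det = 17·10 - (-5)² = 145.
Step 2 — discriminant:
  Δ = trace² - 4·det = 729 - 580 = 149.
Step 3 — eigenvalues:
  λ = (trace ± √Δ)/2 = (27 ± 12.2066)/2,
  λ_1 = 19.6033,  λ_2 = 7.3967.

Step 4 — unit eigenvector for λ_1: solve (Sigma - λ_1 I)v = 0. First row:
  (17 - 19.6033)·v_x + (-5)·v_y = 0, i.e. (-2.6033)·v_x + (-5)·v_y = 0,
  so v ∝ (b, λ_1 - a) = (-5, 2.6033); multiply by -1 so the first entry is positive: u = (5, -2.6033).
  ||u|| = √((5)² + (-2.6033)²) = √(31.7771) ≈ 5.6371,
  v_1 = u/||u|| ≈ (0.887, -0.4618) (||v_1|| = 1).

λ_1 = 19.6033,  λ_2 = 7.3967;  v_1 ≈ (0.887, -0.4618)


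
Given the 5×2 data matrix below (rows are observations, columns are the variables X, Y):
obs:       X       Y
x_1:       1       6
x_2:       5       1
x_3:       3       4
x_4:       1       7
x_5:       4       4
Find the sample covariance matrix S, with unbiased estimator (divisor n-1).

Step 1 — column means:
  mean(X) = (1 + 5 + 3 + 1 + 4) / 5 = 14/5 = 2.8
  mean(Y) = (6 + 1 + 4 + 7 + 4) / 5 = 22/5 = 4.4

Step 2 — sample covariance S[i,j] = (1/(n-1)) · Σ_k (x_{k,i} - mean_i) · (x_{k,j} - mean_j), with n-1 = 4.
  S[X,X] = ((-1.8)·(-1.8) + (2.2)·(2.2) + (0.2)·(0.2) + (-1.8)·(-1.8) + (1.2)·(1.2)) / 4 = 12.8/4 = 3.2
  S[X,Y] = ((-1.8)·(1.6) + (2.2)·(-3.4) + (0.2)·(-0.4) + (-1.8)·(2.6) + (1.2)·(-0.4)) / 4 = -15.6/4 = -3.9
  S[Y,Y] = ((1.6)·(1.6) + (-3.4)·(-3.4) + (-0.4)·(-0.4) + (2.6)·(2.6) + (-0.4)·(-0.4)) / 4 = 21.2/4 = 5.3

S is symmetric (S[j,i] = S[i,j]). Assembling:

S = [[3.2, -3.9],
 [-3.9, 5.3]]


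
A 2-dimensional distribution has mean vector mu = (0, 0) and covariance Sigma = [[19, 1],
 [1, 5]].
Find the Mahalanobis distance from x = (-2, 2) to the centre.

Step 1 — centre the observation: (x - mu) = (-2, 2).

Step 2 — invert Sigma. det(Sigma) = 19·5 - (1)² = 94.
  Sigma^{-1} = (1/det) · [[d, -b], [-b, a]] = [[0.0532, -0.0106],
 [-0.0106, 0.2021]].

Step 3 — form the quadratic (x - mu)^T · Sigma^{-1} · (x - mu):
  Sigma^{-1} · (x - mu) = (-0.1277, 0.4255).
  (x - mu)^T · [Sigma^{-1} · (x - mu)] = (-2)·(-0.1277) + (2)·(0.4255) = 1.1064.

Step 4 — take square root: d = √(1.1064) ≈ 1.0518.

d(x, mu) = √(1.1064) ≈ 1.0518


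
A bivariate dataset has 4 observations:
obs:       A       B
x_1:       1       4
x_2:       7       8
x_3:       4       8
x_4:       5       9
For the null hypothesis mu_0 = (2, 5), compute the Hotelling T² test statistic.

Step 1 — sample mean vector:
  mean(A) = (1 + 7 + 4 + 5) / 4 = 17/4 = 4.25
  mean(B) = (4 + 8 + 8 + 9) / 4 = 29/4 = 7.25
  x̄ = (4.25, 7.25),  deviation x̄ - mu_0 = (4.25, 7.25) - (2, 5) = (2.25, 2.25).

Step 2 — sample covariance matrix, S[i,j] = (1/(n-1)) · Σ_k (x_{k,i} - mean_i) · (x_{k,j} - mean_j), divisor n-1 = 3:
  S[A,A] = ((-3.25)·(-3.25) + (2.75)·(2.75) + (-0.25)·(-0.25) + (0.75)·(0.75)) / 3 = 18.75/3 = 6.25
  S[A,B] = ((-3.25)·(-3.25) + (2.75)·(0.75) + (-0.25)·(0.75) + (0.75)·(1.75)) / 3 = 13.75/3 = 4.5833
  S[B,B] = ((-3.25)·(-3.25) + (0.75)·(0.75) + (0.75)·(0.75) + (1.75)·(1.75)) / 3 = 14.75/3 = 4.9167
  S = [[6.25, 4.5833],
 [4.5833, 4.9167]].

Step 3 — invert S. det(S) = 6.25·4.9167 - (4.5833)² = 9.7222.
  S^{-1} = (1/det) · [[d, -b], [-b, a]] = [[0.5057, -0.4714],
 [-0.4714, 0.6429]].

Step 4 — quadratic form (x̄ - mu_0)^T · S^{-1} · (x̄ - mu_0):
  S^{-1} · (x̄ - mu_0) = (0.0771, 0.3857),
  (x̄ - mu_0)^T · [...] = (2.25)·(0.0771) + (2.25)·(0.3857) = 1.0414.

Step 5 — scale by n: T² = 4 · 1.0414 = 4.1657.

T² ≈ 4.1657


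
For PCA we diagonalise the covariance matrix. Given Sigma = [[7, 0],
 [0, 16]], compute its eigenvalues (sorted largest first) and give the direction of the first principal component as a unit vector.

Step 1 — characteristic polynomial of 2×2 Sigma:
  det(Sigma - λI) = λ² - trace · λ + det = 0.
  trace = 7 + 16 = 23, det = 7·16 - (0)² = 112.
Step 2 — discriminant:
  Δ = trace² - 4·det = 529 - 448 = 81.
Step 3 — eigenvalues:
  λ = (trace ± √Δ)/2 = (23 ± 9)/2,
  λ_1 = 16,  λ_2 = 7.

Step 4 — unit eigenvector for λ_1: Sigma is diagonal, so its eigenvectors are the coordinate axes. λ_1 = 16 is the diagonal entry on the second coordinate axis, hence
  v_1 = (0, 1) (||v_1|| = 1).

λ_1 = 16,  λ_2 = 7;  v_1 ≈ (0, 1)


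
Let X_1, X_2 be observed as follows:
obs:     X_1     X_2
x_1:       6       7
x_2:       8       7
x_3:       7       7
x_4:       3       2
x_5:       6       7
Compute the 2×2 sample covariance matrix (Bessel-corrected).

Step 1 — column means:
  mean(X_1) = (6 + 8 + 7 + 3 + 6) / 5 = 30/5 = 6
  mean(X_2) = (7 + 7 + 7 + 2 + 7) / 5 = 30/5 = 6

Step 2 — sample covariance S[i,j] = (1/(n-1)) · Σ_k (x_{k,i} - mean_i) · (x_{k,j} - mean_j), with n-1 = 4.
  S[X_1,X_1] = ((0)·(0) + (2)·(2) + (1)·(1) + (-3)·(-3) + (0)·(0)) / 4 = 14/4 = 3.5
  S[X_1,X_2] = ((0)·(1) + (2)·(1) + (1)·(1) + (-3)·(-4) + (0)·(1)) / 4 = 15/4 = 3.75
  S[X_2,X_2] = ((1)·(1) + (1)·(1) + (1)·(1) + (-4)·(-4) + (1)·(1)) / 4 = 20/4 = 5

S is symmetric (S[j,i] = S[i,j]). Assembling:

S = [[3.5, 3.75],
 [3.75, 5]]


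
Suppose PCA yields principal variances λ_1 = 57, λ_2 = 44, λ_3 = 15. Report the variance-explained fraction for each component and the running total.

Step 1 — total variance = trace(Sigma) = Σ λ_i = 57 + 44 + 15 = 116.

Step 2 — fraction explained by component i = λ_i / Σ λ:
  PC1: 57/116 = 0.4914
  PC2: 44/116 = 0.3793
  PC3: 15/116 = 0.1293

Step 3 — cumulative fraction after k components = (λ_1 + ... + λ_k) / Σ λ:
  k = 1: 57/116 = 0.4914
  k = 2: (57 + 44)/116 = 101/116 = 0.8707
  k = 3: (57 + 44 + 15)/116 = 116/116 = 1

Summary (fraction, with percent):

explained: PC1 0.4914 (49.14%), PC2 0.3793 (37.93%), PC3 0.1293 (12.93%);  cumulative: 0.4914, 0.8707, 1


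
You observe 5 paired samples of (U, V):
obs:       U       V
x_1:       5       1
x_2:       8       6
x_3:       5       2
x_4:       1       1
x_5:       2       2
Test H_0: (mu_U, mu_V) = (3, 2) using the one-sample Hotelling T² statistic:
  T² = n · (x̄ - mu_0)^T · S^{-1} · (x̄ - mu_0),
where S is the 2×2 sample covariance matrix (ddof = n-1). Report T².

Step 1 — sample mean vector:
  mean(U) = (5 + 8 + 5 + 1 + 2) / 5 = 21/5 = 4.2
  mean(V) = (1 + 6 + 2 + 1 + 2) / 5 = 12/5 = 2.4
  x̄ = (4.2, 2.4),  deviation x̄ - mu_0 = (4.2, 2.4) - (3, 2) = (1.2, 0.4).

Step 2 — sample covariance matrix, S[i,j] = (1/(n-1)) · Σ_k (x_{k,i} - mean_i) · (x_{k,j} - mean_j), divisor n-1 = 4:
  S[U,U] = ((0.8)·(0.8) + (3.8)·(3.8) + (0.8)·(0.8) + (-3.2)·(-3.2) + (-2.2)·(-2.2)) / 4 = 30.8/4 = 7.7
  S[U,V] = ((0.8)·(-1.4) + (3.8)·(3.6) + (0.8)·(-0.4) + (-3.2)·(-1.4) + (-2.2)·(-0.4)) / 4 = 17.6/4 = 4.4
  S[V,V] = ((-1.4)·(-1.4) + (3.6)·(3.6) + (-0.4)·(-0.4) + (-1.4)·(-1.4) + (-0.4)·(-0.4)) / 4 = 17.2/4 = 4.3
  S = [[7.7, 4.4],
 [4.4, 4.3]].

Step 3 — invert S. det(S) = 7.7·4.3 - (4.4)² = 13.75.
  S^{-1} = (1/det) · [[d, -b], [-b, a]] = [[0.3127, -0.32],
 [-0.32, 0.56]].

Step 4 — quadratic form (x̄ - mu_0)^T · S^{-1} · (x̄ - mu_0):
  S^{-1} · (x̄ - mu_0) = (0.2473, -0.16),
  (x̄ - mu_0)^T · [...] = (1.2)·(0.2473) + (0.4)·(-0.16) = 0.2327.

Step 5 — scale by n: T² = 5 · 0.2327 = 1.1636.

T² ≈ 1.1636


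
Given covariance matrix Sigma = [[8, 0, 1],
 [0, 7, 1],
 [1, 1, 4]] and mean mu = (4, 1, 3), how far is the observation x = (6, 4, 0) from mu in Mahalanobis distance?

Step 1 — centre the observation: (x - mu) = (2, 3, -3).

Step 2 — invert Sigma (cofactor / det for 3×3, or solve directly):
  Sigma^{-1} = [[0.1292, 0.0048, -0.0335],
 [0.0048, 0.1483, -0.0383],
 [-0.0335, -0.0383, 0.2679]].

Step 3 — form the quadratic (x - mu)^T · Sigma^{-1} · (x - mu):
  Sigma^{-1} · (x - mu) = (0.3732, 0.5694, -0.9856).
  (x - mu)^T · [Sigma^{-1} · (x - mu)] = (2)·(0.3732) + (3)·(0.5694) + (-3)·(-0.9856) = 5.4115.

Step 4 — take square root: d = √(5.4115) ≈ 2.3263.

d(x, mu) = √(5.4115) ≈ 2.3263


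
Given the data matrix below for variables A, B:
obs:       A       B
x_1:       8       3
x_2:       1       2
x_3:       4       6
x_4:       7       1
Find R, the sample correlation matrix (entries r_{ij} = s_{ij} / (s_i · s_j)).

Step 1 — column means:
  mean(A) = (8 + 1 + 4 + 7) / 4 = 20/4 = 5
  mean(B) = (3 + 2 + 6 + 1) / 4 = 12/4 = 3

Step 2 — sample variances and covariances s[i,j] = (1/(n-1)) · Σ_k (x_{k,i} - mean_i) · (x_{k,j} - mean_j), with n-1 = 3:
  s[A,A] = ((3)·(3) + (-4)·(-4) + (-1)·(-1) + (2)·(2)) / 3 = 30/3 = 10
  s[A,B] = ((3)·(0) + (-4)·(-1) + (-1)·(3) + (2)·(-2)) / 3 = -3/3 = -1
  s[B,B] = ((0)·(0) + (-1)·(-1) + (3)·(3) + (-2)·(-2)) / 3 = 14/3 = 4.6667
  Sample standard deviations s_i = √(s[i,i]):
  s(A) = √(10) = 3.1623
  s(B) = √(4.6667) = 2.1602

Step 3 — r_{ij} = s_{ij} / (s_i · s_j):
  r[A,A] = 1 (diagonal).
  r[A,B] = -1 / (3.1623 · 2.1602) = -1 / 6.8313 = -0.1464
  r[B,B] = 1 (diagonal).

R is symmetric with unit diagonal. Assembling:

R = [[1, -0.1464],
 [-0.1464, 1]]


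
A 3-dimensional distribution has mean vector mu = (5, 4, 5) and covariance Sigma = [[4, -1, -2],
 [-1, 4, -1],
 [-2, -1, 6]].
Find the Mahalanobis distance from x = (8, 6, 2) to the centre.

Step 1 — centre the observation: (x - mu) = (3, 2, -3).

Step 2 — invert Sigma (cofactor / det for 3×3, or solve directly):
  Sigma^{-1} = [[0.3485, 0.1212, 0.1364],
 [0.1212, 0.303, 0.0909],
 [0.1364, 0.0909, 0.2273]].

Step 3 — form the quadratic (x - mu)^T · Sigma^{-1} · (x - mu):
  Sigma^{-1} · (x - mu) = (0.8788, 0.697, -0.0909).
  (x - mu)^T · [Sigma^{-1} · (x - mu)] = (3)·(0.8788) + (2)·(0.697) + (-3)·(-0.0909) = 4.303.

Step 4 — take square root: d = √(4.303) ≈ 2.0744.

d(x, mu) = √(4.303) ≈ 2.0744


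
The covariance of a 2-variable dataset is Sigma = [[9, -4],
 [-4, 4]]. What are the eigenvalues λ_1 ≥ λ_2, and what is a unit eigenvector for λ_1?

Step 1 — characteristic polynomial of 2×2 Sigma:
  det(Sigma - λI) = λ² - trace · λ + det = 0.
  trace = 9 + 4 = 13, det = 9·4 - (-4)² = 20.
Step 2 — discriminant:
  Δ = trace² - 4·det = 169 - 80 = 89.
Step 3 — eigenvalues:
  λ = (trace ± √Δ)/2 = (13 ± 9.434)/2,
  λ_1 = 11.217,  λ_2 = 1.783.

Step 4 — unit eigenvector for λ_1: solve (Sigma - λ_1 I)v = 0. First row:
  (9 - 11.217)·v_x + (-4)·v_y = 0, i.e. (-2.217)·v_x + (-4)·v_y = 0,
  so v ∝ (b, λ_1 - a) = (-4, 2.217); multiply by -1 so the first entry is positive: u = (4, -2.217).
  ||u|| = √((4)² + (-2.217)²) = √(20.915) ≈ 4.5733,
  v_1 = u/||u|| ≈ (0.8746, -0.4848) (||v_1|| = 1).

λ_1 = 11.217,  λ_2 = 1.783;  v_1 ≈ (0.8746, -0.4848)


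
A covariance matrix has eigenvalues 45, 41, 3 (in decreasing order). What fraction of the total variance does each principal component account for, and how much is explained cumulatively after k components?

Step 1 — total variance = trace(Sigma) = Σ λ_i = 45 + 41 + 3 = 89.

Step 2 — fraction explained by component i = λ_i / Σ λ:
  PC1: 45/89 = 0.5056
  PC2: 41/89 = 0.4607
  PC3: 3/89 = 0.0337

Step 3 — cumulative fraction after k components = (λ_1 + ... + λ_k) / Σ λ:
  k = 1: 45/89 = 0.5056
  k = 2: (45 + 41)/89 = 86/89 = 0.9663
  k = 3: (45 + 41 + 3)/89 = 89/89 = 1

Summary (fraction, with percent):

explained: PC1 0.5056 (50.56%), PC2 0.4607 (46.07%), PC3 0.0337 (3.37%);  cumulative: 0.5056, 0.9663, 1
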